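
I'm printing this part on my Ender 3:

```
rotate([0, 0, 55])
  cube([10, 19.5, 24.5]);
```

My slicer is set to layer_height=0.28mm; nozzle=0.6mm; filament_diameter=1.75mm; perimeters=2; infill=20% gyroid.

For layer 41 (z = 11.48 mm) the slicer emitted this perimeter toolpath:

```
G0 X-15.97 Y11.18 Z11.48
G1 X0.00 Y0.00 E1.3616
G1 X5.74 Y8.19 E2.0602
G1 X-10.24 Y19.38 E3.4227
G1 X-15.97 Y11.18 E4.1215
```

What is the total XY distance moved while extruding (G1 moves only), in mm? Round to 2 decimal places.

59.01 mm

Sum the Euclidean lengths of each G1 segment: total = 59.01 mm.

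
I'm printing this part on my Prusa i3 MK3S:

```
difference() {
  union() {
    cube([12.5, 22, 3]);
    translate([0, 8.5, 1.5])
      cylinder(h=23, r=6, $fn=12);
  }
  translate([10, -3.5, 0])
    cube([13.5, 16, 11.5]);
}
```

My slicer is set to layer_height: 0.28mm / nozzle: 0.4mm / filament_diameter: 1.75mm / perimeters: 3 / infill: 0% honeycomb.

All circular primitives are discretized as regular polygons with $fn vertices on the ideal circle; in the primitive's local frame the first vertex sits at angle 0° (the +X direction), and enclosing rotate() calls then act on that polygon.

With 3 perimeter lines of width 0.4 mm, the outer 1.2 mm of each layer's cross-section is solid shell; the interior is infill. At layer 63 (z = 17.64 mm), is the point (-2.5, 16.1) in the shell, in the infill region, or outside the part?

At z = 17.64 mm: the cube does not reach this height (z outside [0, 3]); the r=6 cylinder at (0, 8.5) gives a regular 12-gon of circumradius 6 (constant along its height); Taking the union: only the r=6 cylinder at (0, 8.5) is present, so the union is just that shape — 1 connected region; the cube at (10, -3.5) does not reach this height (z outside [0, 11.5]); Taking the first minus the rest: none of the subtracted shapes is present at this height, so the result so far is unchanged — 1 connected region. Overall, the cross-section is a single solid region. The nearest boundary edge runs (0.00, 14.50)→(-3.00, 13.70); distance from the point to it = 2.19 mm. The point is not inside any of the regions above, so it lies outside the cross-section (2.19 mm from the nearest boundary).

outside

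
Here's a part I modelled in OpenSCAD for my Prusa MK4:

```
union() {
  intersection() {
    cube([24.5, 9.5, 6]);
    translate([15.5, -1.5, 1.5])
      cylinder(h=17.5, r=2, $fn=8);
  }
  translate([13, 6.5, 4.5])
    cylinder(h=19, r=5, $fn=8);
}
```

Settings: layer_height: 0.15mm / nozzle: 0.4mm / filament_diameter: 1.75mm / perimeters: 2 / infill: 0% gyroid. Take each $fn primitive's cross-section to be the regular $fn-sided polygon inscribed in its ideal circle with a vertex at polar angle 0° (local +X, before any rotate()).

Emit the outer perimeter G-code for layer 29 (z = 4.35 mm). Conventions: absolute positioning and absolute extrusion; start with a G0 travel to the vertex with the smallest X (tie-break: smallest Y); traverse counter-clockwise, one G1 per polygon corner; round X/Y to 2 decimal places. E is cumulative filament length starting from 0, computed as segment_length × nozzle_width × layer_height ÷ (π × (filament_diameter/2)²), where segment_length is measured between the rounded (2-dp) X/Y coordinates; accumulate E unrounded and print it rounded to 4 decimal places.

At z = 4.35 mm: the cube is present — its section is the full 24.5×9.5 rectangle; the r=2 cylinder at (15.5, -1.5) contributes a regular 8-gon of circumradius 2; After intersecting: the r=2 cylinder at (15.5, -1.5) partially overlaps the 24.5×9.5 cube; clipping to the common part keeps 0.60 mm² — 1 connected region; the cylinder at (13, 6.5) is absent (z outside [4.5, 23.5]); Taking the union: only that combined region is present, so the union is just that shape — 1 connected region. The outline is a single polygon with 3 vertices. Extrusion per mm of travel: 0.4 × 0.15 / (π × 0.875²) = 0.024945. Accumulating E over each segment gives final E = 0.1257.

G0 X14.29 Y0.00 Z4.35
G1 X16.71 Y0.00 E0.0604
G1 X15.50 Y0.50 E0.0930
G1 X14.29 Y0.00 E0.1257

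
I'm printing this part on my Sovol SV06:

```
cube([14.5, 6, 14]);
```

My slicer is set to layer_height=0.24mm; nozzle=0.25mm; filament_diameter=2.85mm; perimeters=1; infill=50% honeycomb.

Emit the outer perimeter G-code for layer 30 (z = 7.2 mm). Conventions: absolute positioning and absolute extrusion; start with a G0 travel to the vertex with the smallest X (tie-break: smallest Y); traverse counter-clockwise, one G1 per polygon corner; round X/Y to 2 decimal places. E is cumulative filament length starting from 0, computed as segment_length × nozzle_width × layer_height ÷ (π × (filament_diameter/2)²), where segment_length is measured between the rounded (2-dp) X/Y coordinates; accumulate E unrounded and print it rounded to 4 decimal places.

G0 X0.00 Y0.00 Z7.20
G1 X14.50 Y0.00 E0.1364
G1 X14.50 Y6.00 E0.1928
G1 X0.00 Y6.00 E0.3292
G1 X0.00 Y0.00 E0.3856

At z = 7.2 mm: the cube is present — its section is the full 14.5×6 rectangle. The outline is a single polygon with 4 vertices. Extrusion per mm of travel: 0.25 × 0.24 / (π × 1.425²) = 0.009405. Accumulating E over each segment gives final E = 0.3856.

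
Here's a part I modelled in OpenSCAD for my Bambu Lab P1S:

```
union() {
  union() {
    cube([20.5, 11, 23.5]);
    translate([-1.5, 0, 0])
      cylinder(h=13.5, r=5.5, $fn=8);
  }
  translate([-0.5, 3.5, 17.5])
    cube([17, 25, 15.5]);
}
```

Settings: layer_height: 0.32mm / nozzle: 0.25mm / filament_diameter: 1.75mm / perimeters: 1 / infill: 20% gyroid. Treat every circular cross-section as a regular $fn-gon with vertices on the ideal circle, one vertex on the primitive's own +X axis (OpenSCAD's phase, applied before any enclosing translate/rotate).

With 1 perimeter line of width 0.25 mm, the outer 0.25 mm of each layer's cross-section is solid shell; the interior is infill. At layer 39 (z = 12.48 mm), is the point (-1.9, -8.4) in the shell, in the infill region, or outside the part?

At z = 12.48 mm: the 20.5×11 cube contributes its full rectangle; the cylinder at (-1.5, 0): section is a regular 8-gon, circumradius r=5.5; Merging all regions: the regions partially overlap (shared area 13.61 mm²), so overlapping operands fuse into one piece — 1 connected region; the cube at (-0.5, 3.5) is not intersected at this z (z outside [17.5, 33]); Merging all regions: only the result so far is present, so the union is just that shape — 1 connected region. Overall, the cross-section is a single solid region. The nearest boundary edge runs (2.39, -3.89)→(-1.50, -5.50); distance from the point to it = 2.93 mm. The point is not inside any of the regions above, so it lies outside the cross-section (2.93 mm from the nearest boundary).

outside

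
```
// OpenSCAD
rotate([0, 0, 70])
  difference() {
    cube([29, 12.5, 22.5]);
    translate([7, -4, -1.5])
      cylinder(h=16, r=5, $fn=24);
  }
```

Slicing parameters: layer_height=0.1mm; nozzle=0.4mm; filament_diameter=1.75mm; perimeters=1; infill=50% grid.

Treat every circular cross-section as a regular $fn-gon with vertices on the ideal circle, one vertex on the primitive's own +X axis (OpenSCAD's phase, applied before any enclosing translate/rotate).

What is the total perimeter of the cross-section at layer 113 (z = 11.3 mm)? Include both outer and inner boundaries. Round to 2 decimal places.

At z = 11.3 mm: the cube (footprint 29×12.5) is included at this height (perimeter 83.00 mm); the cylinder at (7, -4): section is a regular 24-gon, circumradius r=5 (perimeter = 2·24·5.000·sin(180°/24) = 31.33 mm); Taking the first minus the rest: starting from the 29×12.5 cube, the r=5 cylinder at (7, -4) partially overlaps it — only the 3.91 mm² overlap (of its 77.65 mm²) is removed, clipping the outline — boundary = 83.45 mm; (whole slice rotated 70° about Z — lengths, areas and connectivity unchanged). Overall, the cross-section is a single solid region. Total boundary length (outer) = 83.45 mm.

83.45 mm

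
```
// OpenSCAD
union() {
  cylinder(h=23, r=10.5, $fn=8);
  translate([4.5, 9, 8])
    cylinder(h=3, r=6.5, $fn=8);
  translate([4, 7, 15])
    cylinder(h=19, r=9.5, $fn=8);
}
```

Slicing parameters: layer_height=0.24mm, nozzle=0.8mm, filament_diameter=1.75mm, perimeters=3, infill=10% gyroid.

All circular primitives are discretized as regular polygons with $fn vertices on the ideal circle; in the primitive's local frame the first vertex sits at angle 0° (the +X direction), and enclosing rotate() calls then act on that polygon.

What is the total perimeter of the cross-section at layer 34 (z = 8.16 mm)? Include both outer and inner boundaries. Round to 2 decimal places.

75.41 mm

At z = 8.16 mm: the cylinder: section is a regular 8-gon, circumradius r=10.5 (perimeter = 2·8·10.500·sin(180°/8) = 64.29 mm); the r=6.5 cylinder at (4.5, 9) gives a regular 8-gon of circumradius 6.5 (constant along its height) (perimeter = 2·8·6.500·sin(180°/8) = 39.80 mm); the cylinder at (4, 7) is not intersected at this z (z outside [15, 34]); Merging all regions: the regions partially overlap (shared area 51.33 mm²), so the edge portions inside another operand are dropped and the merged outline is re-measured after clipping — boundary = 75.41 mm. Overall, the cross-section is a single solid region. Total boundary length (outer) = 75.41 mm.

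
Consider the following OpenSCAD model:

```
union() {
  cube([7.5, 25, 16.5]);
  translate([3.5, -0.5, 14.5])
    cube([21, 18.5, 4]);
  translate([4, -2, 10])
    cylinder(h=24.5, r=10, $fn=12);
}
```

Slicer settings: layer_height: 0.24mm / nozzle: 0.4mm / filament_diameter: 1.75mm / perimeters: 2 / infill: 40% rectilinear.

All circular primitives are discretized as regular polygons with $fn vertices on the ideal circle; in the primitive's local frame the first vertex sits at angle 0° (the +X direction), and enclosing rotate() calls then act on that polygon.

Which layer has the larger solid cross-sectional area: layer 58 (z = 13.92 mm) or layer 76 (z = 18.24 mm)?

Layer 58 (z = 13.92): the cube (footprint 7.5×25) is included at this height (area 187.50 mm²); the cube at (3.5, -0.5) is not intersected at this z (z outside [14.5, 18.5]); the r=10 cylinder at (4, -2) gives a regular 12-gon of circumradius 10 (constant along its height) (area = (12/2)·10.000²·sin(360°/12) = 300.00 mm²); Combining (union): the regions partially overlap — summed areas 487.50 mm² minus the doubly-counted overlap 56.22 mm² gives 431.28 mm² — area = 431.28 mm². So its area = 431.28 mm². Layer 76 (z = 18.24): the cube is absent (z outside [0, 16.5]); the cube at (3.5, -0.5) (footprint 21×18.5) is included at this height (area 388.50 mm²); the r=10 cylinder at (4, -2) contributes a regular 12-gon of circumradius 10 (area = (12/2)·10.000²·sin(360°/12) = 300.00 mm²); Combining (union): the regions partially overlap — summed areas 688.50 mm² minus the doubly-counted overlap 64.52 mm² gives 623.98 mm² — area = 623.98 mm². So its area = 623.98 mm². Layer 76 is larger (623.98 vs 431.28 mm²).

layer 76 (z = 18.24 mm)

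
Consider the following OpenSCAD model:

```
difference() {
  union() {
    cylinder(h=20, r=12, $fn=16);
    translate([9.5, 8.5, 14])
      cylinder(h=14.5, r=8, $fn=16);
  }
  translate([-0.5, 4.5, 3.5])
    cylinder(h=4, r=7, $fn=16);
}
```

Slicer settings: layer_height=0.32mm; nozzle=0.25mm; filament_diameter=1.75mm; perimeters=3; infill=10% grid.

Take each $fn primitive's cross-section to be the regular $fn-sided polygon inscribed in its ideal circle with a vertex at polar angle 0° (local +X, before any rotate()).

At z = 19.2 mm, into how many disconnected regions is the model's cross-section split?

1

At z = 19.2 mm: the r=12 cylinder gives a regular 16-gon of circumradius 12 (constant along its height); the cylinder at (9.5, 8.5): section is a regular 16-gon, circumradius r=8; Taking the union: the regions partially overlap (shared area 70.66 mm²), so overlapping operands fuse into one piece — 1 connected region; the cylinder at (-0.5, 4.5) is absent (z outside [3.5, 7.5]); After the difference (first − rest): none of the subtracted shapes is present at this height, so that combined region is unchanged — 1 connected region. The result has 1 disconnected region.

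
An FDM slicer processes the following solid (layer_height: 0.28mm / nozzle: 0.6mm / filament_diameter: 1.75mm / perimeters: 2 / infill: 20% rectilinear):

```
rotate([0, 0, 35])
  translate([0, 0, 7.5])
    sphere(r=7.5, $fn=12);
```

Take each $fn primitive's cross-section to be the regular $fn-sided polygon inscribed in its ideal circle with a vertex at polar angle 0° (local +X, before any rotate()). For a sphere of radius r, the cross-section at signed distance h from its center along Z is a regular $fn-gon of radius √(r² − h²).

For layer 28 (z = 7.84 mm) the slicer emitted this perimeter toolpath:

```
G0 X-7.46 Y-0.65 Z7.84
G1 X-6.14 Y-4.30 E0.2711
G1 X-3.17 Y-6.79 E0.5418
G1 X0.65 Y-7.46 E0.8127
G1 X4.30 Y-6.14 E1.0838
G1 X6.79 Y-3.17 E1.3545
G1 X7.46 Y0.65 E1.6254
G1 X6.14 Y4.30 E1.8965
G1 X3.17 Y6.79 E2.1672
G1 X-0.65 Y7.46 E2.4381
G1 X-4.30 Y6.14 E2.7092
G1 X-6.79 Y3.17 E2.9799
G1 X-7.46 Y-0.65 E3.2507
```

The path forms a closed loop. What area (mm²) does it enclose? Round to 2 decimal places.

168.42 mm²

Apply the shoelace formula to the sequence of (X, Y) vertices; enclosed area = 168.42 mm².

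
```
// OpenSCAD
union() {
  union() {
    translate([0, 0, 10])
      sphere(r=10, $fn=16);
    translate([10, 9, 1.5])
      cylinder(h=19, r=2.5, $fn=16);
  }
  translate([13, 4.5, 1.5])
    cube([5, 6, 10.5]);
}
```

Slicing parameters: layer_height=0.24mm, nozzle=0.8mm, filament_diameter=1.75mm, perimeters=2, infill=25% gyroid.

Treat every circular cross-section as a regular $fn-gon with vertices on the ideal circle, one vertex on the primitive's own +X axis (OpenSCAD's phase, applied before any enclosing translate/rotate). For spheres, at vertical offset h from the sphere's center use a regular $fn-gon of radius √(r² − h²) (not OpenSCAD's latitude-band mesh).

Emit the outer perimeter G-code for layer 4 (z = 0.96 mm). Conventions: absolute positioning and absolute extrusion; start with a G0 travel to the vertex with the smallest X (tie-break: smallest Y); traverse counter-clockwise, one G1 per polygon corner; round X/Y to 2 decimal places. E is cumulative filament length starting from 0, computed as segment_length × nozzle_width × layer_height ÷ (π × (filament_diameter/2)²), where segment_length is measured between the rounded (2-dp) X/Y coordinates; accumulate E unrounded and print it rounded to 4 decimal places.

G0 X-4.28 Y0.00 Z0.96
G1 X-3.95 Y-1.64 E0.1335
G1 X-3.02 Y-3.02 E0.2664
G1 X-1.64 Y-3.95 E0.3992
G1 X0.00 Y-4.28 E0.5327
G1 X1.64 Y-3.95 E0.6663
G1 X3.02 Y-3.02 E0.7991
G1 X3.95 Y-1.64 E0.9320
G1 X4.28 Y0.00 E1.0655
G1 X3.95 Y1.64 E1.1990
G1 X3.02 Y3.02 E1.3319
G1 X1.64 Y3.95 E1.4647
G1 X0.00 Y4.28 E1.5982
G1 X-1.64 Y3.95 E1.7318
G1 X-3.02 Y3.02 E1.8646
G1 X-3.95 Y1.64 E1.9974
G1 X-4.28 Y0.00 E2.1310

At z = 0.96 mm: the r=10 sphere contributes a regular 16-gon of circumradius √(10²−9.04²) = 4.275; the cylinder at (10, 9) is absent (z outside [1.5, 20.5]); Combining (union): only the r=10 sphere is present, so the union is just that shape — 1 connected region; the cube at (13, 4.5) is not intersected at this z (z outside [1.5, 12]); Combining (union): only that combined region is present, so the union is just that shape — 1 connected region. The outline is a single polygon with 16 vertices. Extrusion per mm of travel: 0.8 × 0.24 / (π × 0.875²) = 0.079824. Accumulating E over each segment gives final E = 2.1310.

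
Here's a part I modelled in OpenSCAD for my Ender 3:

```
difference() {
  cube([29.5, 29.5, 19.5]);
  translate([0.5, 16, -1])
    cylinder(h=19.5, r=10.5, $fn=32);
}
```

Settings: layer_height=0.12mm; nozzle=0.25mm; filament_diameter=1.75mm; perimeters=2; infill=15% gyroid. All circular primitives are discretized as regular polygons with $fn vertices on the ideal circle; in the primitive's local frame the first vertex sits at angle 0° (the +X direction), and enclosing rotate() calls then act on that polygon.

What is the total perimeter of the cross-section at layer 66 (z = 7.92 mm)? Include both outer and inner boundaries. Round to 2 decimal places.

At z = 7.92 mm: the cube (footprint 29.5×29.5) is included at this height (perimeter 118.00 mm); the r=10.5 cylinder at (0.5, 16) gives a regular 32-gon of circumradius 10.5 (constant along its height) (perimeter = 2·32·10.500·sin(180°/32) = 65.87 mm); Subtracting the remaining from the first: starting from the 29.5×29.5 cube, the r=10.5 cylinder at (0.5, 16) partially overlaps it — only the 182.55 mm² overlap (of its 344.14 mm²) is removed, clipping the outline — boundary = 131.04 mm. Overall, the cross-section is a single solid region. Total boundary length (outer) = 131.04 mm.

131.04 mm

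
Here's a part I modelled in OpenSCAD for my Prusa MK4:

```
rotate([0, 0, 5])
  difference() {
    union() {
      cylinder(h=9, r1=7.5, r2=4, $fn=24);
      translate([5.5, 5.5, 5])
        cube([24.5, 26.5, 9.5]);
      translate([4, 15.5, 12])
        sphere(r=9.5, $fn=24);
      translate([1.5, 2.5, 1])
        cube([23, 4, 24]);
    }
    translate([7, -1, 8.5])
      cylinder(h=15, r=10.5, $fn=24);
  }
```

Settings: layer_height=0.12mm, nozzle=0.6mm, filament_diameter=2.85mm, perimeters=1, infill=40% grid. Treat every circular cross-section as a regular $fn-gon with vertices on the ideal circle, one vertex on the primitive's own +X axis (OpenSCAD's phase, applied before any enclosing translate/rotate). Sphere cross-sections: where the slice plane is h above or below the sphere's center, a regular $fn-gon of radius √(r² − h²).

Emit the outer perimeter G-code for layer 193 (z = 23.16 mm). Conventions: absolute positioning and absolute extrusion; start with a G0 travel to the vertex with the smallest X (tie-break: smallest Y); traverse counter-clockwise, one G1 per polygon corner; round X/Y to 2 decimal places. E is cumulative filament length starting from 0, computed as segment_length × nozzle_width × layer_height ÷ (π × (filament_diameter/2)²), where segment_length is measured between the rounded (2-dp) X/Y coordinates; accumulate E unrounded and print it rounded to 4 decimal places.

G0 X13.71 Y7.72 Z23.16
G1 X13.81 Y7.66 E0.0013
G1 X15.66 Y5.64 E0.0322
G1 X16.54 Y3.96 E0.0536
G1 X24.19 Y4.63 E0.1403
G1 X23.84 Y8.61 E0.1854
G1 X13.71 Y7.72 E0.3002

At z = 23.16 mm: the cone is not intersected at this z (z outside [0, 9]); the cube at (5.5, 5.5) does not reach this height (z outside [5, 14.5]); the sphere at (4, 15.5) is absent (|z−center|=11.160 > r=9.5); the 23×4 cube at (1.5, 2.5) contributes its full rectangle; Merging all regions: only the 23×4 cube at (1.5, 2.5) is present, so the union is just that shape — 1 connected region; the cylinder at (7, -1): section is a regular 24-gon, circumradius r=10.5; Subtracting the remaining from the first: starting from the result so far, the r=10.5 cylinder at (7, -1) partially overlaps it — only the 57.06 mm² overlap (of its 342.42 mm²) is removed, clipping the outline — 1 connected region; (whole slice rotated 5° about Z — lengths, areas and connectivity unchanged). The outline is a single polygon with 6 vertices. Extrusion per mm of travel: 0.6 × 0.12 / (π × 1.425²) = 0.011286. Accumulating E over each segment gives final E = 0.3002.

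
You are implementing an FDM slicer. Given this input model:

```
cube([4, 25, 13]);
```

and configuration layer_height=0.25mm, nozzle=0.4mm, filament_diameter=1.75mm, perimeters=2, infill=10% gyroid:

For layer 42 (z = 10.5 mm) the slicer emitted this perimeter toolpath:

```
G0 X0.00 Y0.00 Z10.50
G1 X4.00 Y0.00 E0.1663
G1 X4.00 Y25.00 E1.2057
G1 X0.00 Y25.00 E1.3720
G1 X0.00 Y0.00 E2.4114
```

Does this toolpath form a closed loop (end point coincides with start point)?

yes

Start point (G0): (0.00, 0.00). End point (last G1): the path returns to the start — closed.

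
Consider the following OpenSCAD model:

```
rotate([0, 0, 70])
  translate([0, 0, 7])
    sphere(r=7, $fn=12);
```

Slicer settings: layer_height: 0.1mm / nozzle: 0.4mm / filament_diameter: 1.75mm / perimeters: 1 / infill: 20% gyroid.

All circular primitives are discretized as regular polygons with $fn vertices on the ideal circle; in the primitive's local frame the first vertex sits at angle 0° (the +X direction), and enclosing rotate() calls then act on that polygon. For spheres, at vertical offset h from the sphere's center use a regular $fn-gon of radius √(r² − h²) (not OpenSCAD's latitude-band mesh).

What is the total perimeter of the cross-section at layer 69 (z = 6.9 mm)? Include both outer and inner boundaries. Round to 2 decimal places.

43.48 mm

At z = 6.9 mm: the r=7 sphere contributes a regular 12-gon of circumradius √(7²−0.1²) = 6.999 (perimeter = 2·12·6.999·sin(180°/12) = 43.48 mm); (whole slice rotated 70° about Z — lengths, areas and connectivity unchanged). Overall, the cross-section is a single solid region. Total boundary length (outer) = 43.48 mm.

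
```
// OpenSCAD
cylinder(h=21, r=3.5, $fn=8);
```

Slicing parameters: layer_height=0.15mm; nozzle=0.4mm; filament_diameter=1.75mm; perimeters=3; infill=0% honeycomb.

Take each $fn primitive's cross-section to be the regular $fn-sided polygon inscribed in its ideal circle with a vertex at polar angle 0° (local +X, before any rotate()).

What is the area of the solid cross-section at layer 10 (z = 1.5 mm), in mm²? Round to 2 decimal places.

At z = 1.5 mm: the r=3.5 cylinder contributes a regular 8-gon of circumradius 3.5 (area = (8/2)·3.500²·sin(360°/8) = 34.65 mm²). Overall, the cross-section is a single solid region. Net area = 34.65 mm².

34.65 mm²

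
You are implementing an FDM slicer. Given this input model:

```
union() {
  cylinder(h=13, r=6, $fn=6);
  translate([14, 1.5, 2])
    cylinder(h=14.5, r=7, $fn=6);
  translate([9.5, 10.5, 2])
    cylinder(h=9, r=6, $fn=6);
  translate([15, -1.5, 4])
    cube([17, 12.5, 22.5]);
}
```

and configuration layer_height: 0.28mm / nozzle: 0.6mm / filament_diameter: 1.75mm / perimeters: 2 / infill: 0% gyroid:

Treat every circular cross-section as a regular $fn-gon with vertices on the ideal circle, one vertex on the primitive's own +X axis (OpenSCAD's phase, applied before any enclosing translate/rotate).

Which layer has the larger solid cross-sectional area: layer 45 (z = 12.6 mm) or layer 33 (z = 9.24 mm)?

Layer 45 (z = 12.6): the r=6 cylinder contributes a regular 6-gon of circumradius 6 (area = (6/2)·6.000²·sin(360°/6) = 93.53 mm²); the r=7 cylinder at (14, 1.5) contributes a regular 6-gon of circumradius 7 (area = (6/2)·7.000²·sin(360°/6) = 127.31 mm²); the cylinder at (9.5, 10.5) is not intersected at this z (z outside [2, 11]); the cube at (15, -1.5) is present — its section is the full 17×12.5 rectangle (area 212.50 mm²); Taking the union: the regions partially overlap — summed areas 433.34 mm² minus the doubly-counted overlap 41.17 mm² gives 392.17 mm² — area = 392.17 mm². So its area = 392.17 mm². Layer 33 (z = 9.24): the r=6 cylinder contributes a regular 6-gon of circumradius 6 (area = (6/2)·6.000²·sin(360°/6) = 93.53 mm²); the r=7 cylinder at (14, 1.5) gives a regular 6-gon of circumradius 7 (constant along its height) (area = (6/2)·7.000²·sin(360°/6) = 127.31 mm²); the cylinder at (9.5, 10.5): section is a regular 6-gon, circumradius r=6 (area = (6/2)·6.000²·sin(360°/6) = 93.53 mm²); the 17×12.5 cube at (15, -1.5) contributes its full rectangle (area 212.50 mm²); Combining (union): the regions partially overlap — summed areas 526.87 mm² minus the doubly-counted overlap 49.02 mm² gives 477.85 mm² — area = 477.85 mm². So its area = 477.85 mm². Layer 33 is larger (477.85 vs 392.17 mm²).

layer 33 (z = 9.24 mm)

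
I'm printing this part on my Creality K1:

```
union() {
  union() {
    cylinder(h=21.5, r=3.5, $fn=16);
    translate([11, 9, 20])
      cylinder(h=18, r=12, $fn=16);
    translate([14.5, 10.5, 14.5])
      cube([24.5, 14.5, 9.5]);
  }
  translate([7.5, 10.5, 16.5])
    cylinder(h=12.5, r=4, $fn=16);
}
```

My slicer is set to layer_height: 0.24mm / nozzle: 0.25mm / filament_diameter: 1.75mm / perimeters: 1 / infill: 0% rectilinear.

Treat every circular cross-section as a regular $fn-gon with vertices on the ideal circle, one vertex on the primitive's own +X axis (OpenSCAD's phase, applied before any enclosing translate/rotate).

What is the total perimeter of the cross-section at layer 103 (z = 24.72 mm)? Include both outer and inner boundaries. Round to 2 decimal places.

74.91 mm

At z = 24.72 mm: the cylinder is not intersected at this z (z outside [0, 21.5]); the cylinder at (11, 9): section is a regular 16-gon, circumradius r=12 (perimeter = 2·16·12.000·sin(180°/16) = 74.91 mm); the cube at (14.5, 10.5) does not reach this height (z outside [14.5, 24]); Merging all regions: only the r=12 cylinder at (11, 9) is present, so the union is just that shape — boundary = 74.91 mm; the cylinder at (7.5, 10.5): section is a regular 16-gon, circumradius r=4 (perimeter = 2·16·4.000·sin(180°/16) = 24.97 mm); Taking the union: the r=4 cylinder at (7.5, 10.5) lies entirely inside that combined region, so the union is just that combined region — boundary = 74.91 mm. Overall, the cross-section is a single solid region. Total boundary length (outer) = 74.91 mm.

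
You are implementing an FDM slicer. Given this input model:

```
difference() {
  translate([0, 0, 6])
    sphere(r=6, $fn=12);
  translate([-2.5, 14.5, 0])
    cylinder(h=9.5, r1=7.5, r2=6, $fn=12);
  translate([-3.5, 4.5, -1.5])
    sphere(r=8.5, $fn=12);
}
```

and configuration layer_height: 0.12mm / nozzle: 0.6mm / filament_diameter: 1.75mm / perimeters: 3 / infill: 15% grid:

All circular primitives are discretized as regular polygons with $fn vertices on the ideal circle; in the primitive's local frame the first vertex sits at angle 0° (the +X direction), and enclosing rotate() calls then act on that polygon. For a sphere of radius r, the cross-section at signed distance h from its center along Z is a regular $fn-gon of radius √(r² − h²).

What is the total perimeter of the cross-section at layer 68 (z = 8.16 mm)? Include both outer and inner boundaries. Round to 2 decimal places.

34.77 mm

At z = 8.16 mm: the r=6 sphere slices to a regular 12-gon of circumradius 5.598 (√(r²−h²) with h=2.16 from center) (perimeter = 2·12·5.598·sin(180°/12) = 34.77 mm); the cone at (-2.5, 14.5): at t=0.859 of its height the radius interpolates to r₁+(r₂−r₁)t = 6.212, giving a regular 12-gon of that circumradius (perimeter = 2·12·6.212·sin(180°/12) = 38.58 mm); the sphere at (-3.5, 4.5) does not reach this height (|z−center|=9.660 > r=8.5); Subtracting the remaining from the first: starting from the r=6 sphere, the cone at (-2.5, 14.5) misses the remaining region (no effect) — boundary = 34.77 mm. Overall, the cross-section is a single solid region. Total boundary length (outer) = 34.77 mm.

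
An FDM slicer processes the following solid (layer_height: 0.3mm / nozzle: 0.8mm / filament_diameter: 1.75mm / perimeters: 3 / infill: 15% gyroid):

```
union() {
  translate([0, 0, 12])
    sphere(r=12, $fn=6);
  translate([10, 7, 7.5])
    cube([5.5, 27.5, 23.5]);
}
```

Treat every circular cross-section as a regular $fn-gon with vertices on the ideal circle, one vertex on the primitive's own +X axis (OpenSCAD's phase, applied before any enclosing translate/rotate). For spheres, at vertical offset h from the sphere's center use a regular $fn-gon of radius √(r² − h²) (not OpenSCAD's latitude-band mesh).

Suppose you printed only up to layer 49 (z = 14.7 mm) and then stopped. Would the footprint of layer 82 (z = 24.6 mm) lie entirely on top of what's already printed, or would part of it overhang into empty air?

Compare the two slices. At z = 14.7: the r=12 sphere slices to a regular 6-gon of circumradius 11.692 (√(r²−h²) with h=2.7 from center) (area = (6/2)·11.692²·sin(360°/6) = 355.18 mm²); the 5.5×27.5 cube at (10, 7) contributes its full rectangle (area 151.25 mm²); Merging all regions: the 2 present regions are separate (no shared area or edge), so areas and boundary lengths simply add and each stays a separate island — area = 506.43 mm². At z = 24.6: the sphere does not reach this height (|z−center|=12.600 > r=12); the cube at (10, 7) is present — its section is the full 5.5×27.5 rectangle (area 151.25 mm²); Combining (union): only the 5.5×27.5 cube at (10, 7) is present, so the union is just that shape — area = 151.25 mm². Checking containment: the cross-section at z = 24.6 is a subset of the cross-section at z = 14.7.

entirely on top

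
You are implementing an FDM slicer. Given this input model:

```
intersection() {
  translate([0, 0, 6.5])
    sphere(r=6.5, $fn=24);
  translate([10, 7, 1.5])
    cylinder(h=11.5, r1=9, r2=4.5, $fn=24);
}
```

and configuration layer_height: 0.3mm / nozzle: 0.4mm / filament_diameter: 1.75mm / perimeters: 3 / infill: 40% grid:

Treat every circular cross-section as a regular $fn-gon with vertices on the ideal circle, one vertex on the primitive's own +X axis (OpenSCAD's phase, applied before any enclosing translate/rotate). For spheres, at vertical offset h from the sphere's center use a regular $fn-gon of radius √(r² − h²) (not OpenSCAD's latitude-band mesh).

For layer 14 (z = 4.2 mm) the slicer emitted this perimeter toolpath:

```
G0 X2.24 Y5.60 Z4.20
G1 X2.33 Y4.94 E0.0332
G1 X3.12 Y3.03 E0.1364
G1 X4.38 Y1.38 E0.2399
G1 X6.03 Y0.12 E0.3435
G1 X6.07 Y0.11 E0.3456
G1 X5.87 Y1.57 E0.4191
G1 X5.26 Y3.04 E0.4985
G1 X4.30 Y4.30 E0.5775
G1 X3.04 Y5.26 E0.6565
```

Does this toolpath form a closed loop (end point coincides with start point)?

Start point (G0): (2.24, 5.60). End point (last G1): the path does not return to the start — open.

no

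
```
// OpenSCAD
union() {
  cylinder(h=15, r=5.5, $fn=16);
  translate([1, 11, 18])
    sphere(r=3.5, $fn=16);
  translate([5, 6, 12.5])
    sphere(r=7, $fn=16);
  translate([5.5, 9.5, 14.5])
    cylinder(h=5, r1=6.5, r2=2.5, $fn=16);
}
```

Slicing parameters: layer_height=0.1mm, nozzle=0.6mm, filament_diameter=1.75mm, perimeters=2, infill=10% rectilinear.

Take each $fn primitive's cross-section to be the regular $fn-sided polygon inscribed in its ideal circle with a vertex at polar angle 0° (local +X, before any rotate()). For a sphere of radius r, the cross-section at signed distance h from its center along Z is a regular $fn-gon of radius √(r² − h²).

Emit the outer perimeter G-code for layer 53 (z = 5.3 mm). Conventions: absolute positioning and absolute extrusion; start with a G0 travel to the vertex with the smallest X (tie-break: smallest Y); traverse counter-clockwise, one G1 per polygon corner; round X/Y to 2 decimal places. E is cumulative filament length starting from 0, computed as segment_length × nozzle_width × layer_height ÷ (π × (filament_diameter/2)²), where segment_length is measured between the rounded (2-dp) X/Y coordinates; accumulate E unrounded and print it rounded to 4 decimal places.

At z = 5.3 mm: the r=5.5 cylinder gives a regular 16-gon of circumradius 5.5 (constant along its height); the sphere at (1, 11) is not intersected at this z (|z−center|=12.700 > r=3.5); the sphere at (5, 6) is not intersected at this z (|z−center|=7.200 > r=7); the cone at (5.5, 9.5) is absent (z outside [14.5, 19.5]); Merging all regions: only the r=5.5 cylinder is present, so the union is just that shape — 1 connected region. The outline is a single polygon with 16 vertices. Extrusion per mm of travel: 0.6 × 0.1 / (π × 0.875²) = 0.024945. Accumulating E over each segment gives final E = 0.8563.

G0 X-5.50 Y0.00 Z5.30
G1 X-5.08 Y-2.10 E0.0534
G1 X-3.89 Y-3.89 E0.1070
G1 X-2.10 Y-5.08 E0.1607
G1 X0.00 Y-5.50 E0.2141
G1 X2.10 Y-5.08 E0.2675
G1 X3.89 Y-3.89 E0.3211
G1 X5.08 Y-2.10 E0.3747
G1 X5.50 Y0.00 E0.4282
G1 X5.08 Y2.10 E0.4816
G1 X3.89 Y3.89 E0.5352
G1 X2.10 Y5.08 E0.5888
G1 X0.00 Y5.50 E0.6422
G1 X-2.10 Y5.08 E0.6957
G1 X-3.89 Y3.89 E0.7493
G1 X-5.08 Y2.10 E0.8029
G1 X-5.50 Y0.00 E0.8563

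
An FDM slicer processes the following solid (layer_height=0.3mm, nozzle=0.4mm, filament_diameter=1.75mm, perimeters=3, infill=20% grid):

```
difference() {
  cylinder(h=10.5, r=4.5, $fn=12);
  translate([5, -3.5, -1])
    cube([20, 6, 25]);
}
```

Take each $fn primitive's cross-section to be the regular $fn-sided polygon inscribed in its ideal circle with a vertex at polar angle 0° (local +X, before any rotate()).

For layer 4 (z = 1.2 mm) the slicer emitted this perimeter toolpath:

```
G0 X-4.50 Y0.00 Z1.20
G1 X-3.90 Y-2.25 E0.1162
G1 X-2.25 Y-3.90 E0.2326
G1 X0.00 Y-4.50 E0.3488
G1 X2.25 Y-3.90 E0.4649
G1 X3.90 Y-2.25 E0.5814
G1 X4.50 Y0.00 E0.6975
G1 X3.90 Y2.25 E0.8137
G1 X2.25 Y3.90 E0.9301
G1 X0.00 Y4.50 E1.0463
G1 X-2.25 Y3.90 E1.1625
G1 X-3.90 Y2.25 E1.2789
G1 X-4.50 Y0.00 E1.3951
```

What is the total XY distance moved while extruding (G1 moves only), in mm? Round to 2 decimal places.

Sum the Euclidean lengths of each G1 segment: total = 27.96 mm.

27.96 mm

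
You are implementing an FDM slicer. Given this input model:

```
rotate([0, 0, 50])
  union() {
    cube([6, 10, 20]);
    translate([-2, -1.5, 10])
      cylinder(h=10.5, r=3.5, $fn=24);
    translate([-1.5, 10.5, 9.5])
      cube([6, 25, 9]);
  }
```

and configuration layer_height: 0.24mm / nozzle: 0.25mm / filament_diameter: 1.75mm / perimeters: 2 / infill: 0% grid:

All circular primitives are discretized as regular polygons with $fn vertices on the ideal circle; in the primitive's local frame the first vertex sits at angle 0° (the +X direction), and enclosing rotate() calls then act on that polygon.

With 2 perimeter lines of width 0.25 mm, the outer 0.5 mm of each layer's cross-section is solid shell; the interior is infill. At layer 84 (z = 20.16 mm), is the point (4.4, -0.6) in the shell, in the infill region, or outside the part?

At z = 20.16 mm: the cube is not intersected at this z (z outside [0, 20]); the r=3.5 cylinder at (-2, -1.5) gives a regular 24-gon of circumradius 3.5 (constant along its height); the cube at (-1.5, 10.5) is not intersected at this z (z outside [9.5, 18.5]); Taking the union: only the r=3.5 cylinder at (-2, -1.5) is present, so the union is just that shape — 1 connected region; (rotated 50° about Z; rotation is an isometry so areas/perimeters/island counts are preserved). Overall, the cross-section is a single solid region. Undo the 50° rotation: the query point maps to (2.369, -3.756) in the un-rotated model frame. The nearest boundary edge runs (1.03, -3.25)→(1.38, -2.41); distance from the point to it = 1.43 mm. The point is not inside any of the regions above, so it lies outside the cross-section (1.43 mm from the nearest boundary).

outside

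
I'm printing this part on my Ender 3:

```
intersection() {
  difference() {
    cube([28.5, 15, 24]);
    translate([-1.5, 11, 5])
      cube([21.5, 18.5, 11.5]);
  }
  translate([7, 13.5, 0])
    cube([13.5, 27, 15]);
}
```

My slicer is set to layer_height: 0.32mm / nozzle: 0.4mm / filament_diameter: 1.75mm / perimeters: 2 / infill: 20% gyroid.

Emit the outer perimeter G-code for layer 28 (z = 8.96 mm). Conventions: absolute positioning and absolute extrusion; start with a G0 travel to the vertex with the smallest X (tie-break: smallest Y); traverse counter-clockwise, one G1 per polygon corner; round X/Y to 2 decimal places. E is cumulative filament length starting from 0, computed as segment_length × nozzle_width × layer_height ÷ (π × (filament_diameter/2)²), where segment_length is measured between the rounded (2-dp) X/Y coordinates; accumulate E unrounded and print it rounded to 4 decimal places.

At z = 8.96 mm: the cube is present — its section is the full 28.5×15 rectangle; the 21.5×18.5 cube at (-1.5, 11) contributes its full rectangle; Subtracting the remaining from the first: starting from the 28.5×15 cube, the 21.5×18.5 cube at (-1.5, 11) partially overlaps it — only the 80.00 mm² overlap (of its 397.75 mm²) is removed, clipping the outline — 1 connected region; the cube at (7, 13.5) (footprint 13.5×27) is included at this height; Taking the intersection: the 13.5×27 cube at (7, 13.5) partially overlaps the result so far; clipping to the common part keeps 0.75 mm² — 1 connected region. The outline is a single polygon with 4 vertices. Extrusion per mm of travel: 0.4 × 0.32 / (π × 0.875²) = 0.053216. Accumulating E over each segment gives final E = 0.2129.

G0 X20.00 Y13.50 Z8.96
G1 X20.50 Y13.50 E0.0266
G1 X20.50 Y15.00 E0.1064
G1 X20.00 Y15.00 E0.1330
G1 X20.00 Y13.50 E0.2129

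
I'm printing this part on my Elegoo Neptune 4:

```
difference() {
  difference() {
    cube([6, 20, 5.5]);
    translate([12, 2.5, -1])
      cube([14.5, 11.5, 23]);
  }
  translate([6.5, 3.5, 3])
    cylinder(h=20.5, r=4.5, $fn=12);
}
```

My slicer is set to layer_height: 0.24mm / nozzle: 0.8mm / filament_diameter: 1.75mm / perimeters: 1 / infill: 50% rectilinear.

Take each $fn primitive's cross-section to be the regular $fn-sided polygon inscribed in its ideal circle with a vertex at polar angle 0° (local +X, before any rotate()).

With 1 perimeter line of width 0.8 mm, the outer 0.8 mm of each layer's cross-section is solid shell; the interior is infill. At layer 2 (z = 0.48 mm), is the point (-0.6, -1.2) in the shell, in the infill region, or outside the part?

At z = 0.48 mm: the 6×20 cube contributes its full rectangle; the cube at (12, 2.5) (footprint 14.5×11.5) is included at this height; Taking the first minus the rest: starting from the 6×20 cube, the 14.5×11.5 cube at (12, 2.5) misses the remaining region (no effect) — 1 connected region; the cylinder at (6.5, 3.5) is absent (z outside [3, 23.5]); Subtracting the remaining from the first: none of the subtracted shapes is present at this height, so that combined region is unchanged — 1 connected region. Overall, the cross-section is a single solid region. The nearest boundary edge runs (6.00, 0.00)→(0.00, 0.00); distance from the point to it = 1.34 mm. The point is not inside any of the regions above, so it lies outside the cross-section (1.34 mm from the nearest boundary).

outside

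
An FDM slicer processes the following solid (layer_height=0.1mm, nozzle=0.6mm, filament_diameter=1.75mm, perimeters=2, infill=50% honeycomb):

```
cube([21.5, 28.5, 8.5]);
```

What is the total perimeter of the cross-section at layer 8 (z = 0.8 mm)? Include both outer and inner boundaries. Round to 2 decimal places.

At z = 0.8 mm: the cube (footprint 21.5×28.5) is included at this height (perimeter 100.00 mm). Overall, the cross-section is a single solid region. Total boundary length (outer) = 100.00 mm.

100.00 mm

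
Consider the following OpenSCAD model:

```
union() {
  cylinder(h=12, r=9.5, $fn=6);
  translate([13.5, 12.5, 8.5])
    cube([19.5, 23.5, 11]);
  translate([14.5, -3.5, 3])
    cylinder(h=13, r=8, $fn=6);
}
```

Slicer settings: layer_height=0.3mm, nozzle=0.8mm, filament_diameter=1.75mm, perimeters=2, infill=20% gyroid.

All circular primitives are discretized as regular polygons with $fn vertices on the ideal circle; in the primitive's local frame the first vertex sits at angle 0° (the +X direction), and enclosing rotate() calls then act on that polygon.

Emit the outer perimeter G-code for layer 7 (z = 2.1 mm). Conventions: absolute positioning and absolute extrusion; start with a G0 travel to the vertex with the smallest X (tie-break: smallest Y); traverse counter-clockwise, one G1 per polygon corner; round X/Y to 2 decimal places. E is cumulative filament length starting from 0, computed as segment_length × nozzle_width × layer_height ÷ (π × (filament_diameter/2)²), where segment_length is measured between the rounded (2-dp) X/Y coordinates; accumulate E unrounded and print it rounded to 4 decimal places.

At z = 2.1 mm: the r=9.5 cylinder contributes a regular 6-gon of circumradius 9.5; the cube at (13.5, 12.5) does not reach this height (z outside [8.5, 19.5]); the cylinder at (14.5, -3.5) is not intersected at this z (z outside [3, 16]); Taking the union: only the r=9.5 cylinder is present, so the union is just that shape — 1 connected region. The outline is a single polygon with 6 vertices. Extrusion per mm of travel: 0.8 × 0.3 / (π × 0.875²) = 0.099780. Accumulating E over each segment gives final E = 5.6884.

G0 X-9.50 Y0.00 Z2.10
G1 X-4.75 Y-8.23 E0.9482
G1 X4.75 Y-8.23 E1.8961
G1 X9.50 Y0.00 E2.8442
G1 X4.75 Y8.23 E3.7924
G1 X-4.75 Y8.23 E4.7403
G1 X-9.50 Y0.00 E5.6884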